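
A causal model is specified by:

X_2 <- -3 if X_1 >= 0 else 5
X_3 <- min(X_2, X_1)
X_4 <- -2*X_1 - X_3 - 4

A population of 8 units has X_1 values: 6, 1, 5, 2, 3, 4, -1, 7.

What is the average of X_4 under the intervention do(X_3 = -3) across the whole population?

-7.75

The intervention sets X_3=-3 in all 8 units regardless of X_1. Recomputing X_4 per unit gives -13, -3, -11, -5, -7, -9, 1, -15; average -7.75.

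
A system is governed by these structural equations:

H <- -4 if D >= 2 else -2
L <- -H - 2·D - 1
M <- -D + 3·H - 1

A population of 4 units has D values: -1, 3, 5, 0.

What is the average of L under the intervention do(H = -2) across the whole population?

do(H=-2) breaks H's dependence on D. With H=-2 fixed, L across the units is 3, -5, -9, 1, mean -2.5.

-2.5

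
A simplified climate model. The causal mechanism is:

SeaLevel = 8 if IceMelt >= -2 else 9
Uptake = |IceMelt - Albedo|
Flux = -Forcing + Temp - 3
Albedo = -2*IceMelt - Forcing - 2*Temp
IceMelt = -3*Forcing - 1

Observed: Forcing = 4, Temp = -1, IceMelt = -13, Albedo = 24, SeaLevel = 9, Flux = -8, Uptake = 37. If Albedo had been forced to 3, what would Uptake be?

16

The intervention breaks the incoming arrows to Albedo: Albedo = -2*IceMelt - Forcing - 2*Temp no longer applies, and Albedo = 3.
IceMelt = -3*Forcing - 1  [with Forcing=4]  = -13
Uptake = |IceMelt - Albedo|  [with IceMelt=-13, Albedo=3]  = 16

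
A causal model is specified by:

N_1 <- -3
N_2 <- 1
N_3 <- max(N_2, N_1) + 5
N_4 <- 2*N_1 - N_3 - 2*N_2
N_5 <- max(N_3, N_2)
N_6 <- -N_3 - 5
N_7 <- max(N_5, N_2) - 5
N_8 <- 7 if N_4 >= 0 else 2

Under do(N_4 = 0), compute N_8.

do(N_4=0) replaces the equation N_4 <- 2*N_1 - N_3 - 2*N_2 with the constant N_4 = 0.
N_8 = 7 if N_4 >= 0 else 2  [with N_4=0]  = 7

7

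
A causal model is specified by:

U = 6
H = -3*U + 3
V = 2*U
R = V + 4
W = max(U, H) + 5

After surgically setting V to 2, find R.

6

The intervention breaks the incoming arrows to V: V = 2*U no longer applies, and V = 2.
R = V + 4  [with V=2]  = 6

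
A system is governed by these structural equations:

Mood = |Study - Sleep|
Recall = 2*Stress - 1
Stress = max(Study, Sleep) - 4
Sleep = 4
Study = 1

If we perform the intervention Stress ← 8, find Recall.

15

do(Stress=8) replaces the equation Stress = max(Study, Sleep) - 4 with the constant Stress = 8.
Recall = 2*Stress - 1  [with Stress=8]  = 15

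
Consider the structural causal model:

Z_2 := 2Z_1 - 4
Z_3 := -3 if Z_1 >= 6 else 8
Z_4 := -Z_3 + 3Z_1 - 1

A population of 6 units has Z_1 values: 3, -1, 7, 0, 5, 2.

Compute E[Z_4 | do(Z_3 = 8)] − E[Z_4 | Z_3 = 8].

2.6

The intervention sets Z_3=8 in all 6 units regardless of Z_1. Recomputing Z_4 per unit gives 0, -12, 12, -9, 6, -3; average -1.
E[Z_4|Z_3=8] averages over only the 5 units with Z_3=8 (Z_1 = 3, -1, 0, 5, 2): Z_4 = 0, -12, -9, 6, -3, mean -3.6.
Difference = -1 − (-3.6) = 2.6.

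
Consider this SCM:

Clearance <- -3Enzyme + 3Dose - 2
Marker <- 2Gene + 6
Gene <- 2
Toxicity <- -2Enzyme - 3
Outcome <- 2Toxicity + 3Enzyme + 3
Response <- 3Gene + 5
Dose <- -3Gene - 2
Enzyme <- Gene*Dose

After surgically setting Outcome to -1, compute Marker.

The intervention breaks the incoming arrows to Outcome: Outcome <- 2Toxicity + 3Enzyme + 3 no longer applies, and Outcome = -1.
Since Marker is not a descendant of the intervened variable, it is unaffected.
Marker = 2Gene + 6  [with Gene=2]  = 10

10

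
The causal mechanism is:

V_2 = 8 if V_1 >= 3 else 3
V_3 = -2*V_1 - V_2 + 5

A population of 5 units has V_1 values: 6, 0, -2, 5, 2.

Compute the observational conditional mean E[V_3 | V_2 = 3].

2

E[V_3|V_2=3] averages over only the 3 units with V_2=3 (V_1 = 0, -2, 2): V_3 = 2, 6, -2, mean 2.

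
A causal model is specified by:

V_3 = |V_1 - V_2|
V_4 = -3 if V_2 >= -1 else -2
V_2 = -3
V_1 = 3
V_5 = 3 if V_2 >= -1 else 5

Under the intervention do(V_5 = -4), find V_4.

The intervention breaks the incoming arrows to V_5: V_5 = 3 if V_2 >= -1 else 5 no longer applies, and V_5 = -4.
Since V_4 is not a descendant of the intervened variable, it is unaffected.
V_4 = -3 if V_2 >= -1 else -2  [with V_2=-3]  = -2

-2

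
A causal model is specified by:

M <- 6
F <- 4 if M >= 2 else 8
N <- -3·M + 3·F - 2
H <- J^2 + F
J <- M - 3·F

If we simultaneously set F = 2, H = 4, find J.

The joint intervention fixes F = 2, H = 4, removing each variable's own equation.
J = M - 3·F  [with M=6, F=2]  = 0

0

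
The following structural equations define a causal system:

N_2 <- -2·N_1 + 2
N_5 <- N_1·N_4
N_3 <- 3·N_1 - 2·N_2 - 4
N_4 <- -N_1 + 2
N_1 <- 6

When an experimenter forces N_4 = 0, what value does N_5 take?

0

Intervening sets N_4 = 0 and removes its equation (N_4 <- -N_1 + 2).
N_5 = N_1·N_4  [with N_1=6, N_4=0]  = 0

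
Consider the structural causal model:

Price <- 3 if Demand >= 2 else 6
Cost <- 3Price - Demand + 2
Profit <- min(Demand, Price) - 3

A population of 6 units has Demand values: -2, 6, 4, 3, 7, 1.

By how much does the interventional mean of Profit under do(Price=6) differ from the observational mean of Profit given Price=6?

3.5

Under do(Price=6), Price's equation is replaced by Price=6 for every unit. Per-unit Profit: -5, 3, 1, 0, 3, -2. Mean = 0.
Observing Price=6 restricts to units where Price's equation naturally yields 6: Demand ∈ {-2, 1}. In that subpopulation Profit = -5, -2, mean -3.5.
Difference = 0 − (-3.5) = 3.5.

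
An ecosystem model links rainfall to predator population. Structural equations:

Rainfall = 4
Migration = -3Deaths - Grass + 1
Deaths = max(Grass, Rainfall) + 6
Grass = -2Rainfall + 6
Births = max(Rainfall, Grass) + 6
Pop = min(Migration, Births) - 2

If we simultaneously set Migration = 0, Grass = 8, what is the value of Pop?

-2

The joint intervention fixes Migration = 0, Grass = 8, removing each variable's own equation.
Births = max(Rainfall, Grass) + 6  [with Rainfall=4, Grass=8]  = 14
Pop = min(Migration, Births) - 2  [with Migration=0, Births=14]  = -2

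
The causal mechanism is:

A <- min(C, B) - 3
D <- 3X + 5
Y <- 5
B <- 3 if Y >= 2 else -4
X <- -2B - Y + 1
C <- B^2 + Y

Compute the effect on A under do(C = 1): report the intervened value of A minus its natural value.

-2

do(C=1) replaces the equation C <- B^2 + Y with the constant C = 1.
B = 3 if Y >= 2 else -4  [with Y=5]  = 3
A = min(C, B) - 3  [with C=1, B=3]  = -2
Without intervention: B = 3 if Y >= 2 else -4  [with Y=5]  = 3; C = B^2 + Y  [with B=3, Y=5]  = 14; A = min(C, B) - 3  [with C=14, B=3]  = 0.
Change = -2 − 0 = -2.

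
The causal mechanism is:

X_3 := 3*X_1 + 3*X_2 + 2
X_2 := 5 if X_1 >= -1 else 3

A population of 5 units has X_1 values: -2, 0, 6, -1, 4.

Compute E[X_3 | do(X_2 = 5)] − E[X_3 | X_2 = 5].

-2.55

The intervention sets X_2=5 in all 5 units regardless of X_1. Recomputing X_3 per unit gives 11, 17, 35, 14, 29; average 21.2.
Observing X_2=5 restricts to units where X_2's equation naturally yields 5: X_1 ∈ {0, 6, -1, 4}. In that subpopulation X_3 = 17, 35, 14, 29, mean 23.75.
Difference = 21.2 − 23.75 = -2.55.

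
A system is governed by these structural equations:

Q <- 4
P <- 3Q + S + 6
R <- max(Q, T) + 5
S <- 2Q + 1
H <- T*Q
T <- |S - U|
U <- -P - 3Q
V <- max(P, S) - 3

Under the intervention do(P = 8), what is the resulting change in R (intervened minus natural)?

-19

The intervention breaks the incoming arrows to P: P <- 3Q + S + 6 no longer applies, and P = 8.
S = 2Q + 1  [with Q=4]  = 9
U = -P - 3Q  [with P=8, Q=4]  = -20
T = |S - U|  [with S=9, U=-20]  = 29
R = max(Q, T) + 5  [with Q=4, T=29]  = 34
Without intervention: S = 2Q + 1  [with Q=4]  = 9; P = 3Q + S + 6  [with Q=4, S=9]  = 27; U = -P - 3Q  [with P=27, Q=4]  = -39; T = |S - U|  [with S=9, U=-39]  = 48; R = max(Q, T) + 5  [with Q=4, T=48]  = 53.
Change = 34 − 53 = -19.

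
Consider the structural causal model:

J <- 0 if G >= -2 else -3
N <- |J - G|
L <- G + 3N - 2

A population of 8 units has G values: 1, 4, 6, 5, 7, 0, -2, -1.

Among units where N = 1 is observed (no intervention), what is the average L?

1

Observing N=1 restricts to units where N's equation naturally yields 1: G ∈ {1, -1}. In that subpopulation L = 2, 0, mean 1.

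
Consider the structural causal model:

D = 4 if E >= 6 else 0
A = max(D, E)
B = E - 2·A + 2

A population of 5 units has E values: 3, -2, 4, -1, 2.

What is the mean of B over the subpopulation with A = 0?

0.5

E[B|A=0] averages over only the 2 units with A=0 (E = -2, -1): B = 0, 1, mean 0.5.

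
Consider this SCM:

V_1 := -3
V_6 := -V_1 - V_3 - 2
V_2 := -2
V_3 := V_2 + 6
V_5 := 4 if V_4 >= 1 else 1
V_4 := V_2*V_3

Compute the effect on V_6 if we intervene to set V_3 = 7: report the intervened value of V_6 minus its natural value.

-3

The intervention breaks the incoming arrows to V_3: V_3 := V_2 + 6 no longer applies, and V_3 = 7.
V_6 = -V_1 - V_3 - 2  [with V_1=-3, V_3=7]  = -6
Without intervention: V_3 = V_2 + 6  [with V_2=-2]  = 4; V_6 = -V_1 - V_3 - 2  [with V_1=-3, V_3=4]  = -3.
Change = -6 − (-3) = -3.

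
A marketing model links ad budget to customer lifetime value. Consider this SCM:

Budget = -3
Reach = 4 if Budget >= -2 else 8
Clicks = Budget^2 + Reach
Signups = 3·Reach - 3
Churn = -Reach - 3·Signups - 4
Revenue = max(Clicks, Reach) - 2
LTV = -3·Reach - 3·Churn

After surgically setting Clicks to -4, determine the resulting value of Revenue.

6

The intervention breaks the incoming arrows to Clicks: Clicks = Budget^2 + Reach no longer applies, and Clicks = -4.
Reach = 4 if Budget >= -2 else 8  [with Budget=-3]  = 8
Revenue = max(Clicks, Reach) - 2  [with Clicks=-4, Reach=8]  = 6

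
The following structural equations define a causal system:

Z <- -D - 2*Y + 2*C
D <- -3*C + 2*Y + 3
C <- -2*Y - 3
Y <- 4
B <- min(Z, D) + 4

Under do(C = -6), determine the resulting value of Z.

-49

Under do(C=-6), the mechanism C <- -2*Y - 3 is discarded; C is fixed at -6.
D = -3*C + 2*Y + 3  [with C=-6, Y=4]  = 29
Z = -D - 2*Y + 2*C  [with D=29, Y=4, C=-6]  = -49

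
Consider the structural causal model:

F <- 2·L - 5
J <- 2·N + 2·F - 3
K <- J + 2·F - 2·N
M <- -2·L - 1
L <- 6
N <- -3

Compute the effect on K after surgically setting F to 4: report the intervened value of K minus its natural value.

The intervention breaks the incoming arrows to F: F <- 2·L - 5 no longer applies, and F = 4.
J = 2·N + 2·F - 3  [with N=-3, F=4]  = -1
K = J + 2·F - 2·N  [with J=-1, F=4, N=-3]  = 13
Without intervention: F = 2·L - 5  [with L=6]  = 7; J = 2·N + 2·F - 3  [with N=-3, F=7]  = 5; K = J + 2·F - 2·N  [with J=5, F=7, N=-3]  = 25.
Change = 13 − 25 = -12.

-12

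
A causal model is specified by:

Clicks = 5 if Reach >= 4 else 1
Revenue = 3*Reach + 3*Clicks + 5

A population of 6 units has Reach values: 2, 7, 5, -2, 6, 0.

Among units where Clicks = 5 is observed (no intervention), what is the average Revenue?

Conditioning on Clicks=5 selects the 3 unit(s) with Reach ∈ {7, 5, 6}. Their Revenue values: 41, 35, 38. Mean = 38.

38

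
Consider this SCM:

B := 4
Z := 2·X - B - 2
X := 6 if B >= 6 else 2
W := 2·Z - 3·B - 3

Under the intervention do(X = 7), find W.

Under do(X=7), the mechanism X := 6 if B >= 6 else 2 is discarded; X is fixed at 7.
Z = 2·X - B - 2  [with X=7, B=4]  = 8
W = 2·Z - 3·B - 3  [with Z=8, B=4]  = 1

1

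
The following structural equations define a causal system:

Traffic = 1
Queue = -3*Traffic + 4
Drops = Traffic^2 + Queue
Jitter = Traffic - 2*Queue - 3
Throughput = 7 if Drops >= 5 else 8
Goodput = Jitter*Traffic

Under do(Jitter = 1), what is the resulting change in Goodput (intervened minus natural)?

5

Under do(Jitter=1), the mechanism Jitter = Traffic - 2*Queue - 3 is discarded; Jitter is fixed at 1.
Goodput = Jitter*Traffic  [with Jitter=1, Traffic=1]  = 1
Without intervention: Queue = -3*Traffic + 4  [with Traffic=1]  = 1; Jitter = Traffic - 2*Queue - 3  [with Traffic=1, Queue=1]  = -4; Goodput = Jitter*Traffic  [with Jitter=-4, Traffic=1]  = -4.
Change = 1 − (-4) = 5.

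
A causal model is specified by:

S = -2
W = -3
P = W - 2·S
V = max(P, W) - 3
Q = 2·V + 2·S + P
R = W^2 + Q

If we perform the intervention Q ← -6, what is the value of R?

3

The intervention breaks the incoming arrows to Q: Q = 2·V + 2·S + P no longer applies, and Q = -6.
R = W^2 + Q  [with W=-3, Q=-6]  = 3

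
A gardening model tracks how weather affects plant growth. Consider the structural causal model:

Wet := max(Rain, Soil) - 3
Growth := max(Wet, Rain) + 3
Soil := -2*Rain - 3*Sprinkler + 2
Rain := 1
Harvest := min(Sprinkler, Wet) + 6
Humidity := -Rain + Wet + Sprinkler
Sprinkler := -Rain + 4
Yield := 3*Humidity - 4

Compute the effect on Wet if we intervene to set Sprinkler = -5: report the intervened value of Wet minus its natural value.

Under do(Sprinkler=-5), the mechanism Sprinkler := -Rain + 4 is discarded; Sprinkler is fixed at -5.
Soil = -2*Rain - 3*Sprinkler + 2  [with Rain=1, Sprinkler=-5]  = 15
Wet = max(Rain, Soil) - 3  [with Rain=1, Soil=15]  = 12
Without intervention: Sprinkler = -Rain + 4  [with Rain=1]  = 3; Soil = -2*Rain - 3*Sprinkler + 2  [with Rain=1, Sprinkler=3]  = -9; Wet = max(Rain, Soil) - 3  [with Rain=1, Soil=-9]  = -2.
Change = 12 − (-2) = 14.

14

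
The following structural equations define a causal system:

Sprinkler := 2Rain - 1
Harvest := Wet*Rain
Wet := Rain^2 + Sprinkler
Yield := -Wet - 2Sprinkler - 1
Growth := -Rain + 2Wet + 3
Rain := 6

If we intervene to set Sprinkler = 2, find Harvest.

228

Under do(Sprinkler=2), the mechanism Sprinkler := 2Rain - 1 is discarded; Sprinkler is fixed at 2.
Wet = Rain^2 + Sprinkler  [with Rain=6, Sprinkler=2]  = 38
Harvest = Wet*Rain  [with Wet=38, Rain=6]  = 228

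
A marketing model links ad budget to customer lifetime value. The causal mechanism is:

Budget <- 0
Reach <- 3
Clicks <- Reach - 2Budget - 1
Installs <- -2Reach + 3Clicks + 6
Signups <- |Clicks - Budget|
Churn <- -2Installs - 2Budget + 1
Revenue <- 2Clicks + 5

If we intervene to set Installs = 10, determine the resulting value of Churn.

-19

Under do(Installs=10), the mechanism Installs <- -2Reach + 3Clicks + 6 is discarded; Installs is fixed at 10.
Churn = -2Installs - 2Budget + 1  [with Installs=10, Budget=0]  = -19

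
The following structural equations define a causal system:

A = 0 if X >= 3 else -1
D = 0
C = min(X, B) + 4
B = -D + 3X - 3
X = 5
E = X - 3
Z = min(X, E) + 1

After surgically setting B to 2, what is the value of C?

The intervention breaks the incoming arrows to B: B = -D + 3X - 3 no longer applies, and B = 2.
C = min(X, B) + 4  [with X=5, B=2]  = 6

6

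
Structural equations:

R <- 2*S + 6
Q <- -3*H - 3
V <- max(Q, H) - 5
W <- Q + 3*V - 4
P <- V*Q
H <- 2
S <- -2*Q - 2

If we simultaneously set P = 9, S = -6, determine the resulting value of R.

Setting P = 9, S = -6 by intervention discards those variables' equations.
R = 2*S + 6  [with S=-6]  = -6

-6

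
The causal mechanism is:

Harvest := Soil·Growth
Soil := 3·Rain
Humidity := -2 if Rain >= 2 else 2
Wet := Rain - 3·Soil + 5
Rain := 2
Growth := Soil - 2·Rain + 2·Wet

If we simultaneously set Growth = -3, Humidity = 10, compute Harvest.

-18

The joint intervention fixes Growth = -3, Humidity = 10, removing each variable's own equation.
Soil = 3·Rain  [with Rain=2]  = 6
Harvest = Soil·Growth  [with Soil=6, Growth=-3]  = -18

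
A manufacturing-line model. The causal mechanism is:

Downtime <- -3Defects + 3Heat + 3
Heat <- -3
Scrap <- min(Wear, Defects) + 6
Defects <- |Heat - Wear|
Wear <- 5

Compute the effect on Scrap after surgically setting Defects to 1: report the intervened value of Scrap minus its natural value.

-4

The intervention breaks the incoming arrows to Defects: Defects <- |Heat - Wear| no longer applies, and Defects = 1.
Scrap = min(Wear, Defects) + 6  [with Wear=5, Defects=1]  = 7
Without intervention: Defects = |Heat - Wear|  [with Heat=-3, Wear=5]  = 8; Scrap = min(Wear, Defects) + 6  [with Wear=5, Defects=8]  = 11.
Change = 7 − 11 = -4.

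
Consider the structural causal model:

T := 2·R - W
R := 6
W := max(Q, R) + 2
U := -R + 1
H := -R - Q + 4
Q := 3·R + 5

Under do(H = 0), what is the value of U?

-5

Under do(H=0), the mechanism H := -R - Q + 4 is discarded; H is fixed at 0.
Since U is not a descendant of the intervened variable, it is unaffected.
U = -R + 1  [with R=6]  = -5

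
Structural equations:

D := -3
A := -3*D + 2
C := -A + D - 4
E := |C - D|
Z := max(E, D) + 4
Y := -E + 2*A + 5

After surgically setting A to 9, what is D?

-3

Under do(A=9), the mechanism A := -3*D + 2 is discarded; A is fixed at 9.
D is not downstream of the intervention, so its value is determined by the original equations.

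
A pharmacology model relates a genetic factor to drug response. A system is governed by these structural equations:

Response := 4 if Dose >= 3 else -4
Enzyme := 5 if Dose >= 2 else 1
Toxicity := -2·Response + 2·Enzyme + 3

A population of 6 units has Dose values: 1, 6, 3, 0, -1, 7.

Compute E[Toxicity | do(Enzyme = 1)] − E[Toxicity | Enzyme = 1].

Every unit gets Enzyme=1 under the intervention. Toxicity values become 13, -3, -3, 13, 13, -3; E[Toxicity|do(Enzyme=1)] = 5.
Observing Enzyme=1 restricts to units where Enzyme's equation naturally yields 1: Dose ∈ {1, 0, -1}. In that subpopulation Toxicity = 13, 13, 13, mean 13.
Difference = 5 − 13 = -8.

-8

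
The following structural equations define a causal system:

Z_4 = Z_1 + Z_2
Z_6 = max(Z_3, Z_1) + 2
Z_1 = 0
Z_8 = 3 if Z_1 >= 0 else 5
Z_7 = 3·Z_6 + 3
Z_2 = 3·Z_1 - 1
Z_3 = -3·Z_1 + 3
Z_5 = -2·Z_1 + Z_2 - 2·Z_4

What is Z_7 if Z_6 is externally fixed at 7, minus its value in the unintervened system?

6

Intervening sets Z_6 = 7 and removes its equation (Z_6 = max(Z_3, Z_1) + 2).
Z_7 = 3·Z_6 + 3  [with Z_6=7]  = 24
Without intervention: Z_3 = -3·Z_1 + 3  [with Z_1=0]  = 3; Z_6 = max(Z_3, Z_1) + 2  [with Z_3=3, Z_1=0]  = 5; Z_7 = 3·Z_6 + 3  [with Z_6=5]  = 18.
Change = 24 − 18 = 6.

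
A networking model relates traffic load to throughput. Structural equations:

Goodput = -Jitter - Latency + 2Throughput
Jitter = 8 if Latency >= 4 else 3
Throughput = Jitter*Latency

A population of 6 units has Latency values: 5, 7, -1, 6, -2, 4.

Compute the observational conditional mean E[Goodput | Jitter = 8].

74.5

Observing Jitter=8 restricts to units where Jitter's equation naturally yields 8: Latency ∈ {5, 7, 6, 4}. In that subpopulation Goodput = 67, 97, 82, 52, mean 74.5.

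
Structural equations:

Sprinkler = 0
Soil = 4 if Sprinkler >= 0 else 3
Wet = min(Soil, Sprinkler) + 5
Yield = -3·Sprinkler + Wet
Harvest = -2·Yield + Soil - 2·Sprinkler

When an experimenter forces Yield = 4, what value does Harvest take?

-4

Intervening sets Yield = 4 and removes its equation (Yield = -3·Sprinkler + Wet).
Soil = 4 if Sprinkler >= 0 else 3  [with Sprinkler=0]  = 4
Harvest = -2·Yield + Soil - 2·Sprinkler  [with Yield=4, Soil=4, Sprinkler=0]  = -4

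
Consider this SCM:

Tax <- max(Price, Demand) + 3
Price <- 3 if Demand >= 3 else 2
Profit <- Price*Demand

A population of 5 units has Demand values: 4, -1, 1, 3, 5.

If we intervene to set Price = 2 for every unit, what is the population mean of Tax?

6.2

do(Price=2) breaks Price's dependence on Demand. With Price=2 fixed, Tax across the units is 7, 5, 5, 6, 8, mean 6.2.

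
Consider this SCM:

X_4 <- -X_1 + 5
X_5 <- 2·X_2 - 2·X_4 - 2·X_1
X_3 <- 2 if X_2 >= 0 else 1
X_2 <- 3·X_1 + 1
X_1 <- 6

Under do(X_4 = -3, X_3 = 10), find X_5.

32

The joint intervention fixes X_4 = -3, X_3 = 10, removing each variable's own equation.
X_2 = 3·X_1 + 1  [with X_1=6]  = 19
X_5 = 2·X_2 - 2·X_4 - 2·X_1  [with X_2=19, X_4=-3, X_1=6]  = 32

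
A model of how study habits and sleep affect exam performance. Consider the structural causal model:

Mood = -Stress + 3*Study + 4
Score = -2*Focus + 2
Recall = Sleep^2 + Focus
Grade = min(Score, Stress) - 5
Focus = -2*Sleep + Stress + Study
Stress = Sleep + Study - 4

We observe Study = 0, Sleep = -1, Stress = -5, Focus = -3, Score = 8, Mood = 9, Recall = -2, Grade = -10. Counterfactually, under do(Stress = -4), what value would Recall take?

The intervention breaks the incoming arrows to Stress: Stress = Sleep + Study - 4 no longer applies, and Stress = -4.
Focus = -2*Sleep + Stress + Study  [with Sleep=-1, Stress=-4, Study=0]  = -2
Recall = Sleep^2 + Focus  [with Sleep=-1, Focus=-2]  = -1

-1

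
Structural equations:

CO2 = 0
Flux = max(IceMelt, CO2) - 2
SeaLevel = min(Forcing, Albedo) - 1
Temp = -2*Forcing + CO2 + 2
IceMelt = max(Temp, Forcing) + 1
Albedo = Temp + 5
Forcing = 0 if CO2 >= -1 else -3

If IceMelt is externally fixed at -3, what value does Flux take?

The intervention breaks the incoming arrows to IceMelt: IceMelt = max(Temp, Forcing) + 1 no longer applies, and IceMelt = -3.
Flux = max(IceMelt, CO2) - 2  [with IceMelt=-3, CO2=0]  = -2

-2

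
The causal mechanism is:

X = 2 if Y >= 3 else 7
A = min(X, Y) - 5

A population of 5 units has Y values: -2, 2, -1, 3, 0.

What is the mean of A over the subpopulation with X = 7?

-5.25

E[A|X=7] averages over only the 4 units with X=7 (Y = -2, 2, -1, 0): A = -7, -3, -6, -5, mean -5.25.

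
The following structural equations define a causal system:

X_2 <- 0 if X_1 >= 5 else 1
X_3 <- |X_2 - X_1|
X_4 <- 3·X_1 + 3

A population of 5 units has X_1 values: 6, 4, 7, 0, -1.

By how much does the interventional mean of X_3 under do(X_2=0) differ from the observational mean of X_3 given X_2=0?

-2.9

Every unit gets X_2=0 under the intervention. X_3 values become 6, 4, 7, 0, 1; E[X_3|do(X_2=0)] = 3.6.
Observing X_2=0 restricts to units where X_2's equation naturally yields 0: X_1 ∈ {6, 7}. In that subpopulation X_3 = 6, 7, mean 6.5.
Difference = 3.6 − 6.5 = -2.9.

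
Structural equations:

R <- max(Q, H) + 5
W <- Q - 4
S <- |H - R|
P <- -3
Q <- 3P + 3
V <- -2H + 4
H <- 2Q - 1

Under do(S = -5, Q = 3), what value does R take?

10

Under do(S = -5, Q = 3), each intervened variable's structural equation is replaced by its fixed value.
H = 2Q - 1  [with Q=3]  = 5
R = max(Q, H) + 5  [with Q=3, H=5]  = 10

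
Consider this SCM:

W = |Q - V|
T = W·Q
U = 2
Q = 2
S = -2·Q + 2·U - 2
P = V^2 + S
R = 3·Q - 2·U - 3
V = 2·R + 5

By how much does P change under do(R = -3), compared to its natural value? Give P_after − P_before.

-8

The intervention breaks the incoming arrows to R: R = 3·Q - 2·U - 3 no longer applies, and R = -3.
V = 2·R + 5  [with R=-3]  = -1
S = -2·Q + 2·U - 2  [with Q=2, U=2]  = -2
P = V^2 + S  [with V=-1, S=-2]  = -1
Without intervention: R = 3·Q - 2·U - 3  [with Q=2, U=2]  = -1; V = 2·R + 5  [with R=-1]  = 3; S = -2·Q + 2·U - 2  [with Q=2, U=2]  = -2; P = V^2 + S  [with V=3, S=-2]  = 7.
Change = -1 − 7 = -8.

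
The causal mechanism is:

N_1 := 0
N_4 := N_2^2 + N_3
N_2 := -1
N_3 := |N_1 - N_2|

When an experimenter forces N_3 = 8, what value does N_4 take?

9

The intervention breaks the incoming arrows to N_3: N_3 := |N_1 - N_2| no longer applies, and N_3 = 8.
N_4 = N_2^2 + N_3  [with N_2=-1, N_3=8]  = 9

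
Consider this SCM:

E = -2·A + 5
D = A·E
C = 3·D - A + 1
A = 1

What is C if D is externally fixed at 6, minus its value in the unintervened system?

9

The intervention breaks the incoming arrows to D: D = A·E no longer applies, and D = 6.
C = 3·D - A + 1  [with D=6, A=1]  = 18
Without intervention: E = -2·A + 5  [with A=1]  = 3; D = A·E  [with A=1, E=3]  = 3; C = 3·D - A + 1  [with D=3, A=1]  = 9.
Change = 18 − 9 = 9.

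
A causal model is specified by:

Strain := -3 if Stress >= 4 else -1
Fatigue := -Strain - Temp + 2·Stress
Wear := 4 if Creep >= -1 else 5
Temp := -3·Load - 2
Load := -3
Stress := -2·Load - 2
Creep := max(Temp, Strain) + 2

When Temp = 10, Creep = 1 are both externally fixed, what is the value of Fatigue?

1

Under do(Temp = 10, Creep = 1), each intervened variable's structural equation is replaced by its fixed value.
Stress = -2·Load - 2  [with Load=-3]  = 4
Strain = -3 if Stress >= 4 else -1  [with Stress=4]  = -3
Fatigue = -Strain - Temp + 2·Stress  [with Strain=-3, Temp=10, Stress=4]  = 1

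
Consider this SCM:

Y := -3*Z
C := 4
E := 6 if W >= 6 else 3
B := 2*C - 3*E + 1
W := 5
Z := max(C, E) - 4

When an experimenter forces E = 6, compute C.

Under do(E=6), the mechanism E := 6 if W >= 6 else 3 is discarded; E is fixed at 6.
C is not downstream of the intervention, so its value is determined by the original equations.

4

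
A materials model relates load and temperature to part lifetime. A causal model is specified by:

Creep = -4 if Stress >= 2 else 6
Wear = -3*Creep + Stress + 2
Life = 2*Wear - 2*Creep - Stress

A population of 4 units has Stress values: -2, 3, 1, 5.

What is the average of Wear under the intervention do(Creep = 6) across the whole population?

Every unit gets Creep=6 under the intervention. Wear values become -18, -13, -15, -11; E[Wear|do(Creep=6)] = -14.25.

-14.25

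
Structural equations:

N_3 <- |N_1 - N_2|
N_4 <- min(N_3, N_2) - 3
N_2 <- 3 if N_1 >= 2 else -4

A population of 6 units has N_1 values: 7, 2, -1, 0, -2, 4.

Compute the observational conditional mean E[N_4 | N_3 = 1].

-2

E[N_4|N_3=1] averages over only the 2 units with N_3=1 (N_1 = 2, 4): N_4 = -2, -2, mean -2.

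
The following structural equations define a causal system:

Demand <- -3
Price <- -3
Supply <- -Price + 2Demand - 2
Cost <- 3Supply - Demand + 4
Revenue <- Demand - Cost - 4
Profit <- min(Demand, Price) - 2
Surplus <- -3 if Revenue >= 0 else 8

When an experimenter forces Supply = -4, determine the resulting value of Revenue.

do(Supply=-4) replaces the equation Supply <- -Price + 2Demand - 2 with the constant Supply = -4.
Cost = 3Supply - Demand + 4  [with Supply=-4, Demand=-3]  = -5
Revenue = Demand - Cost - 4  [with Demand=-3, Cost=-5]  = -2

-2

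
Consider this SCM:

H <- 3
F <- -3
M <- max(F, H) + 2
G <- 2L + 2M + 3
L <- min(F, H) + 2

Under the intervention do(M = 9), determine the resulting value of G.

Intervening sets M = 9 and removes its equation (M <- max(F, H) + 2).
L = min(F, H) + 2  [with F=-3, H=3]  = -1
G = 2L + 2M + 3  [with L=-1, M=9]  = 19

19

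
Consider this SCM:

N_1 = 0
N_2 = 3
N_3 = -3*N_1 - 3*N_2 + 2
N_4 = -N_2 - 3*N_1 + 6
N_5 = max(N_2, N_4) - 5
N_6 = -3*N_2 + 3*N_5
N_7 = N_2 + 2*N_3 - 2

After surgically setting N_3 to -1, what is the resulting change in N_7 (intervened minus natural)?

The intervention breaks the incoming arrows to N_3: N_3 = -3*N_1 - 3*N_2 + 2 no longer applies, and N_3 = -1.
N_7 = N_2 + 2*N_3 - 2  [with N_2=3, N_3=-1]  = -1
Without intervention: N_3 = -3*N_1 - 3*N_2 + 2  [with N_1=0, N_2=3]  = -7; N_7 = N_2 + 2*N_3 - 2  [with N_2=3, N_3=-7]  = -13.
Change = -1 − (-13) = 12.

12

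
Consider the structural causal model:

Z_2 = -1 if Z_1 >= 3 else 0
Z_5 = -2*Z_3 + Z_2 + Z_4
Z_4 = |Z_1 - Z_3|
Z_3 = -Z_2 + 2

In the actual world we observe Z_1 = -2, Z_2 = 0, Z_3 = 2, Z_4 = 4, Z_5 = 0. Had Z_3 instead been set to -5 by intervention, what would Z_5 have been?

13

do(Z_3=-5) replaces the equation Z_3 = -Z_2 + 2 with the constant Z_3 = -5.
Z_2 = -1 if Z_1 >= 3 else 0  [with Z_1=-2]  = 0
Z_4 = |Z_1 - Z_3|  [with Z_1=-2, Z_3=-5]  = 3
Z_5 = -2*Z_3 + Z_2 + Z_4  [with Z_3=-5, Z_2=0, Z_4=3]  = 13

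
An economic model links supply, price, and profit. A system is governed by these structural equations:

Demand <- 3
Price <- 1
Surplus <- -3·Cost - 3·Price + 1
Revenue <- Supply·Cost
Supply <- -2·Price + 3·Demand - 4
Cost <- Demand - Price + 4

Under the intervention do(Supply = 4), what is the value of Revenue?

24

do(Supply=4) replaces the equation Supply <- -2·Price + 3·Demand - 4 with the constant Supply = 4.
Cost = Demand - Price + 4  [with Demand=3, Price=1]  = 6
Revenue = Supply·Cost  [with Supply=4, Cost=6]  = 24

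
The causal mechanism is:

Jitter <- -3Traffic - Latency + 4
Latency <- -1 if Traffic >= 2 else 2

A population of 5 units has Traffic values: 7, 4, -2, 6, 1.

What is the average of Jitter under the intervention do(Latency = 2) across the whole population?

-7.6

Every unit gets Latency=2 under the intervention. Jitter values become -19, -10, 8, -16, -1; E[Jitter|do(Latency=2)] = -7.6.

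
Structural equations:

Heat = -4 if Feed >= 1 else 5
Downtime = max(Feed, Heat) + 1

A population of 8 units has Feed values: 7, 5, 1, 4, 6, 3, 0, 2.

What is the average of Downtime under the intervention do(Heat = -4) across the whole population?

4.5

Under do(Heat=-4), Heat's equation is replaced by Heat=-4 for every unit. Per-unit Downtime: 8, 6, 2, 5, 7, 4, 1, 3. Mean = 4.5.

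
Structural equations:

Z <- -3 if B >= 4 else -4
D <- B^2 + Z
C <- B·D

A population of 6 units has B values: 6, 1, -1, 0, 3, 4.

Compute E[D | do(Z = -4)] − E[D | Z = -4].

7.75

Every unit gets Z=-4 under the intervention. D values become 32, -3, -3, -4, 5, 12; E[D|do(Z=-4)] = 6.5.
Observing Z=-4 restricts to units where Z's equation naturally yields -4: B ∈ {1, -1, 0, 3}. In that subpopulation D = -3, -3, -4, 5, mean -1.25.
Difference = 6.5 − (-1.25) = 7.75.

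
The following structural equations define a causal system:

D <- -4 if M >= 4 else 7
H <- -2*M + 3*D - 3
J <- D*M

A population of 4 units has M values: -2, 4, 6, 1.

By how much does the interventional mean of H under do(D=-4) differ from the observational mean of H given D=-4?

Every unit gets D=-4 under the intervention. H values become -11, -23, -27, -17; E[H|do(D=-4)] = -19.5.
E[H|D=-4] averages over only the 2 units with D=-4 (M = 4, 6): H = -23, -27, mean -25.
Difference = -19.5 − (-25) = 5.5.

5.5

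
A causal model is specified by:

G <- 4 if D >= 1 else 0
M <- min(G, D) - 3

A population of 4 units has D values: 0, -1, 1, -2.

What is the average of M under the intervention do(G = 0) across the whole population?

Every unit gets G=0 under the intervention. M values become -3, -4, -3, -5; E[M|do(G=0)] = -3.75.

-3.75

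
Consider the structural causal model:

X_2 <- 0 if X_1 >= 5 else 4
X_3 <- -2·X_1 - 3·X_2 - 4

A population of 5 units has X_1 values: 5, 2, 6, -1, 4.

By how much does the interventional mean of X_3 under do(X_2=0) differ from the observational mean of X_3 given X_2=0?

4.6

Under do(X_2=0), X_2's equation is replaced by X_2=0 for every unit. Per-unit X_3: -14, -8, -16, -2, -12. Mean = -10.4.
Observing X_2=0 restricts to units where X_2's equation naturally yields 0: X_1 ∈ {5, 6}. In that subpopulation X_3 = -14, -16, mean -15.
Difference = -10.4 − (-15) = 4.6.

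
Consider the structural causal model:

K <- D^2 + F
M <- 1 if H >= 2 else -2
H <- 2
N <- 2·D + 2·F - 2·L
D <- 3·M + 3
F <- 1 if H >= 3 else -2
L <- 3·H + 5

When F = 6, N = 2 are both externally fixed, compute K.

42

Under do(F = 6, N = 2), each intervened variable's structural equation is replaced by its fixed value.
M = 1 if H >= 2 else -2  [with H=2]  = 1
D = 3·M + 3  [with M=1]  = 6
K = D^2 + F  [with D=6, F=6]  = 42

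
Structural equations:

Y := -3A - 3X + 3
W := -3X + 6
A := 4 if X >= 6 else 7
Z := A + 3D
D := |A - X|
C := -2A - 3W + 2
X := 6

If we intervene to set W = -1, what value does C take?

Under do(W=-1), the mechanism W := -3X + 6 is discarded; W is fixed at -1.
A = 4 if X >= 6 else 7  [with X=6]  = 4
C = -2A - 3W + 2  [with A=4, W=-1]  = -3

-3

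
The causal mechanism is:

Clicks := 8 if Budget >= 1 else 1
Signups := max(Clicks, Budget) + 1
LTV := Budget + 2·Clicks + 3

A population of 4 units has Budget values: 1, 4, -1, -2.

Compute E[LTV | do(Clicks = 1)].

5.5

Under do(Clicks=1), Clicks's equation is replaced by Clicks=1 for every unit. Per-unit LTV: 6, 9, 4, 3. Mean = 5.5.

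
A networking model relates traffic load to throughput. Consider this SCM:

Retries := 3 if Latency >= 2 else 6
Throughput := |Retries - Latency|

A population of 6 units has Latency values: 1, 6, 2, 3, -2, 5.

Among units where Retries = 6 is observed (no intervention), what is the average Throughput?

6.5

E[Throughput|Retries=6] averages over only the 2 units with Retries=6 (Latency = 1, -2): Throughput = 5, 8, mean 6.5.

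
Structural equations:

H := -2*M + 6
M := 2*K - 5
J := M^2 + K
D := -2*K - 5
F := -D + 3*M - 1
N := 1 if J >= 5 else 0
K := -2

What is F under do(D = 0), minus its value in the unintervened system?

Under do(D=0), the mechanism D := -2*K - 5 is discarded; D is fixed at 0.
M = 2*K - 5  [with K=-2]  = -9
F = -D + 3*M - 1  [with D=0, M=-9]  = -28
Without intervention: M = 2*K - 5  [with K=-2]  = -9; D = -2*K - 5  [with K=-2]  = -1; F = -D + 3*M - 1  [with D=-1, M=-9]  = -27.
Change = -28 − (-27) = -1.

-1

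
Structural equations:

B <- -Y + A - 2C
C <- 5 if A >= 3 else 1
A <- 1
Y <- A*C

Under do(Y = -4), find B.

The intervention breaks the incoming arrows to Y: Y <- A*C no longer applies, and Y = -4.
C = 5 if A >= 3 else 1  [with A=1]  = 1
B = -Y + A - 2C  [with Y=-4, A=1, C=1]  = 3

3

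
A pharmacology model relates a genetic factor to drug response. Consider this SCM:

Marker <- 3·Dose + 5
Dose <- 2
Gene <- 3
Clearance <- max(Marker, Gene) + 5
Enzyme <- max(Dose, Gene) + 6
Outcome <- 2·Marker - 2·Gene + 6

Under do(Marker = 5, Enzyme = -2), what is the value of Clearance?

10

The joint intervention fixes Marker = 5, Enzyme = -2, removing each variable's own equation.
Clearance = max(Marker, Gene) + 5  [with Marker=5, Gene=3]  = 10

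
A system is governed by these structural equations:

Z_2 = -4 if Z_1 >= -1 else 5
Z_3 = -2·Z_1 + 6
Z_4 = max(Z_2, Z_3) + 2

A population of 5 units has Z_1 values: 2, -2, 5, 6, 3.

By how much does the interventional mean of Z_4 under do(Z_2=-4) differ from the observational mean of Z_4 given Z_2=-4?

2.3

Under do(Z_2=-4), Z_2's equation is replaced by Z_2=-4 for every unit. Per-unit Z_4: 4, 12, -2, -2, 2. Mean = 2.8.
Conditioning on Z_2=-4 selects the 4 unit(s) with Z_1 ∈ {2, 5, 6, 3}. Their Z_4 values: 4, -2, -2, 2. Mean = 0.5.
Difference = 2.8 − 0.5 = 2.3.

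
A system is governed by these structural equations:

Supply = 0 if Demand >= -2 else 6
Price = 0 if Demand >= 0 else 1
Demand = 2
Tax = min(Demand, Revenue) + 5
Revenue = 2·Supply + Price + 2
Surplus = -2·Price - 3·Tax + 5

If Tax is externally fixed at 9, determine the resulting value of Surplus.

The intervention breaks the incoming arrows to Tax: Tax = min(Demand, Revenue) + 5 no longer applies, and Tax = 9.
Price = 0 if Demand >= 0 else 1  [with Demand=2]  = 0
Surplus = -2·Price - 3·Tax + 5  [with Price=0, Tax=9]  = -22

-22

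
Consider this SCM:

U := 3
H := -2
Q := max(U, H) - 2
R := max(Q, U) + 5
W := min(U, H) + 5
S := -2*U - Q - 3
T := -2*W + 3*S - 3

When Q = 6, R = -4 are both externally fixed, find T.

-54

Under do(Q = 6, R = -4), each intervened variable's structural equation is replaced by its fixed value.
W = min(U, H) + 5  [with U=3, H=-2]  = 3
S = -2*U - Q - 3  [with U=3, Q=6]  = -15
T = -2*W + 3*S - 3  [with W=3, S=-15]  = -54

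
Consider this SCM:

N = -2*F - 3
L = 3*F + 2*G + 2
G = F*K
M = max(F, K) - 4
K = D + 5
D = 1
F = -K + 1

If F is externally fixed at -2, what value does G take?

-12

do(F=-2) replaces the equation F = -K + 1 with the constant F = -2.
K = D + 5  [with D=1]  = 6
G = F*K  [with F=-2, K=6]  = -12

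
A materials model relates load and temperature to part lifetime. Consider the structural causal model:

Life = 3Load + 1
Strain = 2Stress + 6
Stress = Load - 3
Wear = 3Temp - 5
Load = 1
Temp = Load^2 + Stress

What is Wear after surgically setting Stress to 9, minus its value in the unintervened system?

do(Stress=9) replaces the equation Stress = Load - 3 with the constant Stress = 9.
Temp = Load^2 + Stress  [with Load=1, Stress=9]  = 10
Wear = 3Temp - 5  [with Temp=10]  = 25
Without intervention: Stress = Load - 3  [with Load=1]  = -2; Temp = Load^2 + Stress  [with Load=1, Stress=-2]  = -1; Wear = 3Temp - 5  [with Temp=-1]  = -8.
Change = 25 − (-8) = 33.

33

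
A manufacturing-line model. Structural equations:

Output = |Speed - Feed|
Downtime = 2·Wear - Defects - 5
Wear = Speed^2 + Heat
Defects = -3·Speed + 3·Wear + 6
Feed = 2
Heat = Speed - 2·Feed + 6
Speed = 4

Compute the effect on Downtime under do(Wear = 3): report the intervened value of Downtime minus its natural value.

The intervention breaks the incoming arrows to Wear: Wear = Speed^2 + Heat no longer applies, and Wear = 3.
Defects = -3·Speed + 3·Wear + 6  [with Speed=4, Wear=3]  = 3
Downtime = 2·Wear - Defects - 5  [with Wear=3, Defects=3]  = -2
Without intervention: Heat = Speed - 2·Feed + 6  [with Speed=4, Feed=2]  = 6; Wear = Speed^2 + Heat  [with Speed=4, Heat=6]  = 22; Defects = -3·Speed + 3·Wear + 6  [with Speed=4, Wear=22]  = 60; Downtime = 2·Wear - Defects - 5  [with Wear=22, Defects=60]  = -21.
Change = -2 − (-21) = 19.

19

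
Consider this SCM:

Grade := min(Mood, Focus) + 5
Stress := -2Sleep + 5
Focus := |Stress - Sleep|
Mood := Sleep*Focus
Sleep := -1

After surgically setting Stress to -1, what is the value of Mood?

Under do(Stress=-1), the mechanism Stress := -2Sleep + 5 is discarded; Stress is fixed at -1.
Focus = |Stress - Sleep|  [with Stress=-1, Sleep=-1]  = 0
Mood = Sleep*Focus  [with Sleep=-1, Focus=0]  = 0

0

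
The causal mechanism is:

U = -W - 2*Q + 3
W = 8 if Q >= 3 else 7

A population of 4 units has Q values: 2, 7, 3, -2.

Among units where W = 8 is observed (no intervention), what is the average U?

Observing W=8 restricts to units where W's equation naturally yields 8: Q ∈ {7, 3}. In that subpopulation U = -19, -11, mean -15.

-15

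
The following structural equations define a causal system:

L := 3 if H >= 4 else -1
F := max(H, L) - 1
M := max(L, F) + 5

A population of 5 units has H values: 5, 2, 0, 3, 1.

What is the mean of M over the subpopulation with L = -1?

E[M|L=-1] averages over only the 4 units with L=-1 (H = 2, 0, 3, 1): M = 6, 4, 7, 5, mean 5.5.

5.5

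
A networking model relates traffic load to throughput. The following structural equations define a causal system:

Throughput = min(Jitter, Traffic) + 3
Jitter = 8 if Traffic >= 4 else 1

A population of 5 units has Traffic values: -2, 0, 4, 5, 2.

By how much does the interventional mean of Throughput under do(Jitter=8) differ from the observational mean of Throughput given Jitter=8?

The intervention sets Jitter=8 in all 5 units regardless of Traffic. Recomputing Throughput per unit gives 1, 3, 7, 8, 5; average 4.8.
E[Throughput|Jitter=8] averages over only the 2 units with Jitter=8 (Traffic = 4, 5): Throughput = 7, 8, mean 7.5.
Difference = 4.8 − 7.5 = -2.7.

-2.7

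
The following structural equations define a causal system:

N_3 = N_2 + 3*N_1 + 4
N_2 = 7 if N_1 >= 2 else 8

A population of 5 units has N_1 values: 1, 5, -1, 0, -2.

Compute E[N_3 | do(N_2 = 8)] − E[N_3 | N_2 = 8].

Every unit gets N_2=8 under the intervention. N_3 values become 15, 27, 9, 12, 6; E[N_3|do(N_2=8)] = 13.8.
Conditioning on N_2=8 selects the 4 unit(s) with N_1 ∈ {1, -1, 0, -2}. Their N_3 values: 15, 9, 12, 6. Mean = 10.5.
Difference = 13.8 − 10.5 = 3.3.

3.3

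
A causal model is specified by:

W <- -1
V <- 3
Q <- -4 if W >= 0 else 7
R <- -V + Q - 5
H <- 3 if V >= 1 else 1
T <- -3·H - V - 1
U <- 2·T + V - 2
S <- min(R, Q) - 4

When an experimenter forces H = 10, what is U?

-67

Under do(H=10), the mechanism H <- 3 if V >= 1 else 1 is discarded; H is fixed at 10.
T = -3·H - V - 1  [with H=10, V=3]  = -34
U = 2·T + V - 2  [with T=-34, V=3]  = -67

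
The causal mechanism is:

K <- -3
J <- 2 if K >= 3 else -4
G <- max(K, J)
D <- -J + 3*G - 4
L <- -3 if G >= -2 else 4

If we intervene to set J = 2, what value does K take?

Under do(J=2), the mechanism J <- 2 if K >= 3 else -4 is discarded; J is fixed at 2.
K is not downstream of the intervention, so its value is determined by the original equations.

-3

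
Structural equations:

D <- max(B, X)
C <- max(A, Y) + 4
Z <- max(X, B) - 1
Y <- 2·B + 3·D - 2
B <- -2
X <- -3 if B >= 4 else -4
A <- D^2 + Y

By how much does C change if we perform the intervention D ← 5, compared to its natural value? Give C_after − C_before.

The intervention breaks the incoming arrows to D: D <- max(B, X) no longer applies, and D = 5.
Y = 2·B + 3·D - 2  [with B=-2, D=5]  = 9
A = D^2 + Y  [with D=5, Y=9]  = 34
C = max(A, Y) + 4  [with A=34, Y=9]  = 38
Without intervention: X = -3 if B >= 4 else -4  [with B=-2]  = -4; D = max(B, X)  [with B=-2, X=-4]  = -2; Y = 2·B + 3·D - 2  [with B=-2, D=-2]  = -12; A = D^2 + Y  [with D=-2, Y=-12]  = -8; C = max(A, Y) + 4  [with A=-8, Y=-12]  = -4.
Change = 38 − (-4) = 42.

42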